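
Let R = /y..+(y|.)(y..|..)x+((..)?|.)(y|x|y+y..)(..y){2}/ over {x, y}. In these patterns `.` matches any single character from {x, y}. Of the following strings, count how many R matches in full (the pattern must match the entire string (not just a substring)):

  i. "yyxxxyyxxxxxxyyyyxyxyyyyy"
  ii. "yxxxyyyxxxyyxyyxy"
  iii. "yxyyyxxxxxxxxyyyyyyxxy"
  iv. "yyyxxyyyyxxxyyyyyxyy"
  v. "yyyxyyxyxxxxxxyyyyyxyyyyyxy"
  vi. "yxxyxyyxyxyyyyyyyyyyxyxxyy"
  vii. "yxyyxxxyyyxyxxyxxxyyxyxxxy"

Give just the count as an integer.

i → match
ii → match
iii → match
iv → match
v → match
vi → no match
vii → no match
Total matched: 5

5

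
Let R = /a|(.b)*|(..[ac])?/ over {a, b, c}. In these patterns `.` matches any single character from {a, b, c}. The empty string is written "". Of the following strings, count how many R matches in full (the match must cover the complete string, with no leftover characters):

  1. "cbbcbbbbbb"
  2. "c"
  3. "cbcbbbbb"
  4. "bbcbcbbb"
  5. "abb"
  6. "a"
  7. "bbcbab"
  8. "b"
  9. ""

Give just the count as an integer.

1. "cbbcbbbbbb" → no match
2. "c" → no match
3. "cbcbbbbb" → match
4. "bbcbcbbb" → match
5. "abb" → no match
6. "a" → match
7. "bbcbab" → match
8. "b" → no match
9. "" → match
Total matched: 5

5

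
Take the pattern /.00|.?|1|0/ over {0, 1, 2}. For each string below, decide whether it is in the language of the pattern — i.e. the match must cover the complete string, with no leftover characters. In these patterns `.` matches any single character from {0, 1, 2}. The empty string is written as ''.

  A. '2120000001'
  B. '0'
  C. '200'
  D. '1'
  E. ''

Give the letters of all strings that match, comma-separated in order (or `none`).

A → no match
B → match
C → match
D → match
E → match

B, C, D, E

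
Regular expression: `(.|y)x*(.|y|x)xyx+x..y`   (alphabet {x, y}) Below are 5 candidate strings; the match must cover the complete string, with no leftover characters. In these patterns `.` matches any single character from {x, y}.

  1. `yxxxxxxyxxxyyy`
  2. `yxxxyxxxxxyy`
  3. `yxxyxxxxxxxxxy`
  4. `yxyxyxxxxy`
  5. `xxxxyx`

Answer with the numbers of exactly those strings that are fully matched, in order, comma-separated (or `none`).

1 → match
2 → match
3 → match
4 → match
5 → no match — must end with `y`

1, 2, 3, 4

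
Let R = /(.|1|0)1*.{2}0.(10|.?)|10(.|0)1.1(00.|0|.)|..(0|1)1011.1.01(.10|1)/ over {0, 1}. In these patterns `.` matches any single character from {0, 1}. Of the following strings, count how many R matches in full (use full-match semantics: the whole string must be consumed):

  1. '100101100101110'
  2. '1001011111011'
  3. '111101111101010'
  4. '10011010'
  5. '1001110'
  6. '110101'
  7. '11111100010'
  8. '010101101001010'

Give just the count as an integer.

6

1 → no match
2 → match
3 → match
4 → no match
5 → match
6 → match
7 → match
8 → match
Total matched: 6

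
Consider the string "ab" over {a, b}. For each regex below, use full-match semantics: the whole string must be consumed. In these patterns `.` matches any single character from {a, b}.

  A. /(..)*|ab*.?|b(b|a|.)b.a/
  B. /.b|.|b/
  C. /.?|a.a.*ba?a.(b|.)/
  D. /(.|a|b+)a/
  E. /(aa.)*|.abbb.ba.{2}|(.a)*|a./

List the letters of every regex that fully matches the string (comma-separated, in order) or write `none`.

A, B, E

A → match
B → match
C → no match
D → no match — must end with "a"
E → match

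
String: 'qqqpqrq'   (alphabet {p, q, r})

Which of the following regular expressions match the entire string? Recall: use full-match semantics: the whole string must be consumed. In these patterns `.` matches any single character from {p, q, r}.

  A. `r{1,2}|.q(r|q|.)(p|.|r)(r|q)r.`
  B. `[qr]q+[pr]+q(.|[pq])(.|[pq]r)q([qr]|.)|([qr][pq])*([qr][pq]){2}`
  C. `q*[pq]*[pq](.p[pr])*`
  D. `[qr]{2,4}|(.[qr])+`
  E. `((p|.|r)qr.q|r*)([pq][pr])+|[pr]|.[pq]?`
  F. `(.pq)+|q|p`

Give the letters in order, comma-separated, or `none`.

A

A → match
B → no match
C → no match
D → no match
E → no match
F → no match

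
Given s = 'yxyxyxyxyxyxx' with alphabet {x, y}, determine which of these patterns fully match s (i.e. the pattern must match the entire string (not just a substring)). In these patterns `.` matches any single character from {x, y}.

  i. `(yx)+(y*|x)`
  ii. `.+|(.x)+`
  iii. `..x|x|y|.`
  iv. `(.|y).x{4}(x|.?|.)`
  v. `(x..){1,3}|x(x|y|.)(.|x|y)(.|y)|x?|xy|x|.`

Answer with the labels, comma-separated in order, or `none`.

i, ii

i → match
ii → match
iii → no match
iv → no match
v → no match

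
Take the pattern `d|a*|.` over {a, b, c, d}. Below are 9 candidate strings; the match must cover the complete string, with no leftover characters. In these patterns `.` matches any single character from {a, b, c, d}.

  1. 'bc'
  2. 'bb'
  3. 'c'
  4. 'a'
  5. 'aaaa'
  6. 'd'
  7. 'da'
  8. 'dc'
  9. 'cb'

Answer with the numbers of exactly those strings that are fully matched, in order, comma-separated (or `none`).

1 → no match
2 → no match
3 → match
4 → match
5 → match
6 → match
7 → no match
8 → no match
9 → no match

3, 4, 5, 6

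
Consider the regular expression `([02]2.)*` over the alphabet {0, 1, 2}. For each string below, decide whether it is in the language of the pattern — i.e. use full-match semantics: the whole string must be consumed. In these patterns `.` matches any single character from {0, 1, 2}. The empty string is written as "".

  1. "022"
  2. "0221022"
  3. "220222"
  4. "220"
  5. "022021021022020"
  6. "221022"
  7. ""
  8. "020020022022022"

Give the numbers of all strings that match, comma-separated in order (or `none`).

1 → match
2 → no match
3 → match
4 → match
5 → match
6 → match
7 → match
8 → match

1, 3, 4, 5, 6, 7, 8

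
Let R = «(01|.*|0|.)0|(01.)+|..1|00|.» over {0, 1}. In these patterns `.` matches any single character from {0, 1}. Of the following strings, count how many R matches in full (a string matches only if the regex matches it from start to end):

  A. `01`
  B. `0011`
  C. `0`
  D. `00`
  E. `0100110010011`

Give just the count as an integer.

A → no match
B → no match
C → match
D → match
E → no match
Total matched: 2

2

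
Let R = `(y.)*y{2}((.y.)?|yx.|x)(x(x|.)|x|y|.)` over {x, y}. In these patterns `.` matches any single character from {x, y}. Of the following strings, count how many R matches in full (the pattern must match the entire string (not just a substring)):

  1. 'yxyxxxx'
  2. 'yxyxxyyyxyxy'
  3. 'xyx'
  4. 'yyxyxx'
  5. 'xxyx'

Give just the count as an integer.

1. 'yxyxxxx' → no match
2. 'yxyxxyyyxyxy' → no match
3. 'xyx' → no match
4. 'yyxyxx' → match
5. 'xxyx' → no match
Total matched: 1

1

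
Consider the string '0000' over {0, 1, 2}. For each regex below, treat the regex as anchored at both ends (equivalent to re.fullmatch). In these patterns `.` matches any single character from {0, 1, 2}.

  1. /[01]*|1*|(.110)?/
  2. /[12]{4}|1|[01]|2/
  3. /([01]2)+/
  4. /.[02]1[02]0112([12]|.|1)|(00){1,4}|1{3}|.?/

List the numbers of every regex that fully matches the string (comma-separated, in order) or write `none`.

1, 4

1 → match
2 → no match
3 → no match — must end with '2'
4 → match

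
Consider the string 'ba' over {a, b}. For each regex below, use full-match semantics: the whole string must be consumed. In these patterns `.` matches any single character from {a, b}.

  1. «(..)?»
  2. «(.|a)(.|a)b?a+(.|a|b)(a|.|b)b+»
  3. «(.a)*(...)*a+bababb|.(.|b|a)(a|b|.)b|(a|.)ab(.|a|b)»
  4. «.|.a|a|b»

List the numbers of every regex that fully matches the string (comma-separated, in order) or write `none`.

1 → match
2 → no match — must end with 'b'
3 → no match
4 → match

1, 4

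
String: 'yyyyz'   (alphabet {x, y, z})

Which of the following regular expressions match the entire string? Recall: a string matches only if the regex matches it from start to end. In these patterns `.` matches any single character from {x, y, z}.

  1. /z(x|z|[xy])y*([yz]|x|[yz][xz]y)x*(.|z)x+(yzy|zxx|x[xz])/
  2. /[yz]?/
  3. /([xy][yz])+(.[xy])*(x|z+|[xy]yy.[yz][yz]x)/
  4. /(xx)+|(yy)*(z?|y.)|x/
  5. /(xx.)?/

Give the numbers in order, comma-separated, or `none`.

1 → no match — must start with 'z'
2 → no match
3 → match
4 → match
5 → no match

3, 4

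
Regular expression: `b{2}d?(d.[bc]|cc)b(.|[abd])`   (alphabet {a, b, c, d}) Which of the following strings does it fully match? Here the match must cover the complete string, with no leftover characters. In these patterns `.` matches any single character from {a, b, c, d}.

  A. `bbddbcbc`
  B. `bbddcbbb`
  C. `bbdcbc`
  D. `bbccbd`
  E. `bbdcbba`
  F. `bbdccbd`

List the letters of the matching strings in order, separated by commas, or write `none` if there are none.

A, B, D, E, F

A. `bbddbcbc` → match
B. `bbddcbbb` → match
C. `bbdcbc` → no match
D. `bbccbd` → match
E. `bbdcbba` → match
F. `bbdccbd` → match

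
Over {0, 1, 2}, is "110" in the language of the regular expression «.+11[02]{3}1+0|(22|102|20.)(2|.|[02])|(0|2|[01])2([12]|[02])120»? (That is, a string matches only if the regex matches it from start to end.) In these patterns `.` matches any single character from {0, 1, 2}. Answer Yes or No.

No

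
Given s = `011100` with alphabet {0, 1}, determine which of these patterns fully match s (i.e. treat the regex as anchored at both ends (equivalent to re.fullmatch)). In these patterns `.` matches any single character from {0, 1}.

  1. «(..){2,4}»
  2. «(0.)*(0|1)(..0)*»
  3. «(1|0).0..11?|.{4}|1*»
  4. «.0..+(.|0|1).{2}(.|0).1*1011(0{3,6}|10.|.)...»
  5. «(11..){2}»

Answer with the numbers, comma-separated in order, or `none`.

1 → match
2 → match
3 → no match
4 → no match
5 → no match — must start with `11`

1, 2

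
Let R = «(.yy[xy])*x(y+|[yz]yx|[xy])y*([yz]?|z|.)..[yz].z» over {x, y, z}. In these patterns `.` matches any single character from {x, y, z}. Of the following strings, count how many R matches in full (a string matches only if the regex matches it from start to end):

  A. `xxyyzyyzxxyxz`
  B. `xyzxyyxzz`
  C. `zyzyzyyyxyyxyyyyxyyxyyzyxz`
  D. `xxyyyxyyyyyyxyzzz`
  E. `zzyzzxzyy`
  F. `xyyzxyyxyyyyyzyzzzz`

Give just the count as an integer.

A → no match
B → no match
C → no match
D → no match
E → no match — must end with `z`
F → no match
Total matched: 0

0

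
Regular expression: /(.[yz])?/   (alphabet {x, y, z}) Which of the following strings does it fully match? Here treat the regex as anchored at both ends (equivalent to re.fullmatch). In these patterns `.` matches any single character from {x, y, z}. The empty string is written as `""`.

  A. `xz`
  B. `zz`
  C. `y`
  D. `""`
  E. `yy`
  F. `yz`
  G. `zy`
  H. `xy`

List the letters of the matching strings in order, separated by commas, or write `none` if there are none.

A. `xz` → match
B. `zz` → match
C. `y` → no match
D. `""` → match
E. `yy` → match
F. `yz` → match
G. `zy` → match
H. `xy` → match

A, B, D, E, F, G, H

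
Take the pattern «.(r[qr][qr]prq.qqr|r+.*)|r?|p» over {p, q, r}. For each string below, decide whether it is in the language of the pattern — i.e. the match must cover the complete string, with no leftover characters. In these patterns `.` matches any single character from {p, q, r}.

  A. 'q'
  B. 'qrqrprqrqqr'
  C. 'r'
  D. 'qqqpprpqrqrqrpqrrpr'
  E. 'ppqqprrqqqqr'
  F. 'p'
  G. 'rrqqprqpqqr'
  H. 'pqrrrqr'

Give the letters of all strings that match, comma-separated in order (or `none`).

B, C, F, G

A → no match
B → match
C → match
D → no match
E → no match
F → match
G → match
H → no match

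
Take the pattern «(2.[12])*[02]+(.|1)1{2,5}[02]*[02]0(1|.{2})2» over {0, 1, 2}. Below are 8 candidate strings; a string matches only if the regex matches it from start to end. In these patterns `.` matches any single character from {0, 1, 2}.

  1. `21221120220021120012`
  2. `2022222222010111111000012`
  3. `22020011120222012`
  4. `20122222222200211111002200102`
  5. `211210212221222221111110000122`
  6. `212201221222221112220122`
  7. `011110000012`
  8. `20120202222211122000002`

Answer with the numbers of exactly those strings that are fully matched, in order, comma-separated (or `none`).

1, 2, 3, 4, 6, 7, 8

1 → match
2 → match
3 → match
4 → match
5 → no match
6 → match
7 → match
8 → match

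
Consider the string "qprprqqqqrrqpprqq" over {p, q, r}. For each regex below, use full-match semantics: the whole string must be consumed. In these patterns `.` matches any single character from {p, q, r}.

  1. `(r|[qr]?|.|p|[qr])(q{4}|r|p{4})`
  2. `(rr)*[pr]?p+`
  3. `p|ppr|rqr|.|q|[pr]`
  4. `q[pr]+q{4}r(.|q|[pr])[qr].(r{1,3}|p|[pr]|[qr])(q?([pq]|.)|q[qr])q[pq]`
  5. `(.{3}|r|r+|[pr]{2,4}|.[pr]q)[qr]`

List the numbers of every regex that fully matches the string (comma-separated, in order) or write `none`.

4

1 → no match
2 → no match — must end with "p"
3 → no match
4 → match
5 → no match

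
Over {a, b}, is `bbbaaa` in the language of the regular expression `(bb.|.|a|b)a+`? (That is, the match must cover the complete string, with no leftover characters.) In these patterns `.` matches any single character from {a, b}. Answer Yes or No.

Yes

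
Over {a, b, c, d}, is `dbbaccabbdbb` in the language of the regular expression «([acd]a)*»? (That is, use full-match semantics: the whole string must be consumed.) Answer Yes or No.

No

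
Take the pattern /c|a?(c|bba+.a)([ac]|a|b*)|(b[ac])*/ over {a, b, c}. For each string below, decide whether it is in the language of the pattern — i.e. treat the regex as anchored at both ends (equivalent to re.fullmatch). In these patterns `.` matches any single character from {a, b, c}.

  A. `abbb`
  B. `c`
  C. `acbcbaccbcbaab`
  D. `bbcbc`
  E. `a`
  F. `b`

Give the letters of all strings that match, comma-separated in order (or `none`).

B

A. `abbb` → no match
B. `c` → match
C → no match
D. `bbcbc` → no match
E. `a` → no match
F. `b` → no match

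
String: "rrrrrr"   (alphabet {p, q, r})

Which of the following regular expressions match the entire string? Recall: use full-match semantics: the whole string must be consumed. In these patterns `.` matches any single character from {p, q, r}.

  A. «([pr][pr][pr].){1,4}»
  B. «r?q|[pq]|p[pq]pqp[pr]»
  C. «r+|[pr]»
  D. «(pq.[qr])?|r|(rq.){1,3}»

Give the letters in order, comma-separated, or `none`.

C

A → no match
B → no match
C → match
D → no match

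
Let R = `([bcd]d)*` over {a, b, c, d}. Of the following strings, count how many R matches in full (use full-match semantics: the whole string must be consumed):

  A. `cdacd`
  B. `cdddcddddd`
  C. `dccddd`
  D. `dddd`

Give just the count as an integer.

2

A → no match
B → match
C → no match
D → match
Total matched: 2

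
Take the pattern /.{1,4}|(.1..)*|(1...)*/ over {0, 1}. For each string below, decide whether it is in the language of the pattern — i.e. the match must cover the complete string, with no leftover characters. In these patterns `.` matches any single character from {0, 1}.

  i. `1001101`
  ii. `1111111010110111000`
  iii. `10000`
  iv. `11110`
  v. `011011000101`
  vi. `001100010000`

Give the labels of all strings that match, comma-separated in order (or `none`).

v

i → no match
ii → no match
iii → no match
iv → no match
v → match
vi → no match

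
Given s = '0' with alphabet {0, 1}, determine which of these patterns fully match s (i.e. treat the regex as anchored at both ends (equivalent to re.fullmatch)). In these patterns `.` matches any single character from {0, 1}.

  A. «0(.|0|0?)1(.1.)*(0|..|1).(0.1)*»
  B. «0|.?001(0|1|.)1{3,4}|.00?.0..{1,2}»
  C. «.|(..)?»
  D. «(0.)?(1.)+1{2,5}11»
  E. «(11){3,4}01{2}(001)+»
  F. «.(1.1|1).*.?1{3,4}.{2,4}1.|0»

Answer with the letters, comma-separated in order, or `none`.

A → no match
B → match
C → match
D → no match — must end with '111'
E → no match — must start with '11'
F → match

B, C, F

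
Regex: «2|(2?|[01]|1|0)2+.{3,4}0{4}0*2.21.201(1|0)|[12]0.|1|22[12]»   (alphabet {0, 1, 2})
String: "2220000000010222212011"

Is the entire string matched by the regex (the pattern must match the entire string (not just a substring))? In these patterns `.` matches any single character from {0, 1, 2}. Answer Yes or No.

No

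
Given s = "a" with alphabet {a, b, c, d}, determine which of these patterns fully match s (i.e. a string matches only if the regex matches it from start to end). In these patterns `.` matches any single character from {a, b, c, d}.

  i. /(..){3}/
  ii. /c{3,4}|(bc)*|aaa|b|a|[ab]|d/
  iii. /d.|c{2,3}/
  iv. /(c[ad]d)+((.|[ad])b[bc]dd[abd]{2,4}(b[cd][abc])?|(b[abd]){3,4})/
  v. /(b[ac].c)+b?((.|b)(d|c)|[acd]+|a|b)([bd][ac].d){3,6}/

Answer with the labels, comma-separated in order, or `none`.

i → no match
ii → match
iii → no match
iv → no match — must start with "c"
v → no match — must start with "b"

ii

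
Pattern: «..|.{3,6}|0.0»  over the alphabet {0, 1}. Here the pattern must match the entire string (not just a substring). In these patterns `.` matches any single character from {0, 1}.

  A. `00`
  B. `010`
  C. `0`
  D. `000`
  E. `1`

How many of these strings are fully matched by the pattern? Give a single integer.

3

A. `00` → match
B. `010` → match
C. `0` → no match
D. `000` → match
E. `1` → no match
Total matched: 3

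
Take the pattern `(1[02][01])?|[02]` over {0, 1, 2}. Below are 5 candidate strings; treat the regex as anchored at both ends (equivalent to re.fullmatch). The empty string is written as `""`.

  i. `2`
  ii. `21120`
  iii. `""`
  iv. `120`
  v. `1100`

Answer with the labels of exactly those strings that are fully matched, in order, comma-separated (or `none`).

i → match
ii → no match
iii → match
iv → match
v → no match

i, iii, iv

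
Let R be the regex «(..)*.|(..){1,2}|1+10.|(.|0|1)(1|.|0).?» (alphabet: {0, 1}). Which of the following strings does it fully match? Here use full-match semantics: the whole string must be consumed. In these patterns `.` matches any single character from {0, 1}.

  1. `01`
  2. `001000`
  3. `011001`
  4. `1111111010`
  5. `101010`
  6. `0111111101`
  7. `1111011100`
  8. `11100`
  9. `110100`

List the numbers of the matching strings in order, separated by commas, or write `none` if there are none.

1, 8

1 → match
2 → no match
3 → no match
4 → no match
5 → no match
6 → no match
7 → no match
8 → match
9 → no match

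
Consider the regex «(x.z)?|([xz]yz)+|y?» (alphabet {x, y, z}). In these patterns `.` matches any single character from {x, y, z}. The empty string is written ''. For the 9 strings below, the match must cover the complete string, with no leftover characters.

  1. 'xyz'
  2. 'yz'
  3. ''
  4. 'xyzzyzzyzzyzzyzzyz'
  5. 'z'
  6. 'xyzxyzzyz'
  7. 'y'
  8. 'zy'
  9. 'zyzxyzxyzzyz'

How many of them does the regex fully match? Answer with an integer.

1 → match
2 → no match
3 → match
4 → match
5 → no match
6 → match
7 → match
8 → no match
9 → match
Total matched: 6

6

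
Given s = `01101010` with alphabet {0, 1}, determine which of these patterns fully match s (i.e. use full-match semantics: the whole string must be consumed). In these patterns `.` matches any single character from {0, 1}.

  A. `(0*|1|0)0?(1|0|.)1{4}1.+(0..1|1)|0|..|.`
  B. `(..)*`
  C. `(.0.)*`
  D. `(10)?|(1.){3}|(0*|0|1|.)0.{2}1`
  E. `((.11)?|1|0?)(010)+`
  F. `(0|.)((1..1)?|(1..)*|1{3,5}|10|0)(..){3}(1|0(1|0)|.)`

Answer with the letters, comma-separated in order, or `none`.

B, F

A → no match
B → match
C → no match
D → no match
E → no match
F → match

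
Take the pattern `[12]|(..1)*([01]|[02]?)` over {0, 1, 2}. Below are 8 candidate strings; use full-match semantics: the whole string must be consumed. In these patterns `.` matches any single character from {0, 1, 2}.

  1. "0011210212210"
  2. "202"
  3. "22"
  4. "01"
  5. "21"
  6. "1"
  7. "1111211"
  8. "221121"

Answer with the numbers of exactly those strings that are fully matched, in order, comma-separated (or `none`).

1 → match
2 → no match
3 → no match
4 → no match
5 → no match
6 → match
7 → match
8 → match

1, 6, 7, 8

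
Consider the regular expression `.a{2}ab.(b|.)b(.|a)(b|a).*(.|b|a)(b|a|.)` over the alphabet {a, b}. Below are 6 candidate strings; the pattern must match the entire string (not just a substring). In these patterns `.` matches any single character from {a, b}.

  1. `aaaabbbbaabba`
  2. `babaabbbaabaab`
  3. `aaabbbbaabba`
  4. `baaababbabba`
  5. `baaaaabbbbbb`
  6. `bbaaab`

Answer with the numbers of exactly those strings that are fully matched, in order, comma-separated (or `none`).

1, 4

1 → match
2 → no match
3 → no match
4 → match
5 → no match
6 → no match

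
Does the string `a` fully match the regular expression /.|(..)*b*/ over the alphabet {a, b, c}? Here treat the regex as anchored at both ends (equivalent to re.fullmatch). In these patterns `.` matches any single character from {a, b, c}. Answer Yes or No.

Yes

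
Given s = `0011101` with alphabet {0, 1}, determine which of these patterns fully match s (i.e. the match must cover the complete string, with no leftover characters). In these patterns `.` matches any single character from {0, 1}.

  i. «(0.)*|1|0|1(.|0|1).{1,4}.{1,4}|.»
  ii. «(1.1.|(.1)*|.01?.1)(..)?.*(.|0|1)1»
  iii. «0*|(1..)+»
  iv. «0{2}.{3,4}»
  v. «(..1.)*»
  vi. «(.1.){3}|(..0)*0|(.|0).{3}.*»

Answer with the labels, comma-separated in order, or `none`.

ii, vi

i → no match
ii → match
iii → no match
iv → no match
v → no match
vi → match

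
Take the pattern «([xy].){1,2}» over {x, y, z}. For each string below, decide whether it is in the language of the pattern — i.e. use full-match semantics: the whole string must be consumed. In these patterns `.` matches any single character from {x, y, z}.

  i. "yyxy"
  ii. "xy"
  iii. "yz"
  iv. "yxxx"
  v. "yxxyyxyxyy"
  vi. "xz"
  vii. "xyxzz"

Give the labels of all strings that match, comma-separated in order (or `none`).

i → match
ii → match
iii → match
iv → match
v → no match
vi → match
vii → no match

i, ii, iii, iv, vi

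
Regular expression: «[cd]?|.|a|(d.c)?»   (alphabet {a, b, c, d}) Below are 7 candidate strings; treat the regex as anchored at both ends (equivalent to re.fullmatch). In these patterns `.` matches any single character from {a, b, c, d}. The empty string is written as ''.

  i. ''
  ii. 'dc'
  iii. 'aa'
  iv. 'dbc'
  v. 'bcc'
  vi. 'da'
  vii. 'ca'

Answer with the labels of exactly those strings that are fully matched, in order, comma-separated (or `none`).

i → match
ii → no match
iii → no match
iv → match
v → no match
vi → no match
vii → no match

i, iv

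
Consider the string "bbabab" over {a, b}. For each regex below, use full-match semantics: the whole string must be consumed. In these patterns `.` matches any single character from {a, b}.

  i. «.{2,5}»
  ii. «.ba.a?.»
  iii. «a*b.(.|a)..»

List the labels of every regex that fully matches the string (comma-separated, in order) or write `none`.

i → no match
ii → match
iii → no match

ii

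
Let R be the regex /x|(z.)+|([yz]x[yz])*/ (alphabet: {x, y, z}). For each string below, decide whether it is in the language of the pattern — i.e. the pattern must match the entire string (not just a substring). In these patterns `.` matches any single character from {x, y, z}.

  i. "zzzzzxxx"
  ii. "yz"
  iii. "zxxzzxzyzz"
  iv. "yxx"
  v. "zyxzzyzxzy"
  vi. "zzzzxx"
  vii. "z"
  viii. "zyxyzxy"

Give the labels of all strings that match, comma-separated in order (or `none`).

i → no match
ii → no match
iii → no match
iv → no match
v → no match
vi → no match
vii → no match
viii → no match

none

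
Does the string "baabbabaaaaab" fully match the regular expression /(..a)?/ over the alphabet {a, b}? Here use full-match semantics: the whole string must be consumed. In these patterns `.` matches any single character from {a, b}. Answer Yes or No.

No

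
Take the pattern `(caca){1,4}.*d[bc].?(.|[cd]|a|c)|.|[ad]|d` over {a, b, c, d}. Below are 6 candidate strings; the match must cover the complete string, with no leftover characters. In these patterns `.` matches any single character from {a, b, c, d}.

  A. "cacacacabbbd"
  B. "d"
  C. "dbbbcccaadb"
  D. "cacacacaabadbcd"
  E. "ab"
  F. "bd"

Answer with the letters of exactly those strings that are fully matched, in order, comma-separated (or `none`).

A → no match
B → match
C → no match
D → match
E → no match
F → no match

B, D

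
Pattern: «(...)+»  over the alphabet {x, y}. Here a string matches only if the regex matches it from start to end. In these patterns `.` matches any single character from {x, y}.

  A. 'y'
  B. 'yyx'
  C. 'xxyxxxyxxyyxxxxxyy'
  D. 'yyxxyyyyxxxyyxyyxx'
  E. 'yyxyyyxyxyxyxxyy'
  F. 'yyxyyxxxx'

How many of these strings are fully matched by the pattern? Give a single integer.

A → no match
B → match
C → match
D → match
E → no match
F → match
Total matched: 4

4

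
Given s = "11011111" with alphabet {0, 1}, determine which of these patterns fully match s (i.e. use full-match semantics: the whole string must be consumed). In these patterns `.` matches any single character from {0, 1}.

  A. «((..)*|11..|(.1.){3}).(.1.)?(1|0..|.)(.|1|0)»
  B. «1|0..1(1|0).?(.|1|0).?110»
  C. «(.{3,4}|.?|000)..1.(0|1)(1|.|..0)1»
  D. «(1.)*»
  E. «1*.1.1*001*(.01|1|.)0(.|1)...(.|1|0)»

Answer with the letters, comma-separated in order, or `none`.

A, C

A → match
B → no match
C → match
D → no match
E → no match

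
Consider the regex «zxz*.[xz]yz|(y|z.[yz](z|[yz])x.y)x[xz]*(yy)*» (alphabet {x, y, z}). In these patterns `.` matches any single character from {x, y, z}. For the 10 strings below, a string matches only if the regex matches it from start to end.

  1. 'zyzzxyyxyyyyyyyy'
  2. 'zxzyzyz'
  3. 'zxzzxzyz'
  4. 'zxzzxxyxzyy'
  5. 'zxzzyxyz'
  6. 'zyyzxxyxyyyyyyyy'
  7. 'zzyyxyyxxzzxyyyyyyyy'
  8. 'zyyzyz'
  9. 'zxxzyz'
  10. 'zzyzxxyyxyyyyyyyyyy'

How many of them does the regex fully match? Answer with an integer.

8

1 → match
2 → match
3 → match
4 → match
5 → match
6 → match
7 → match
8 → no match
9 → match
10 → no match
Total matched: 8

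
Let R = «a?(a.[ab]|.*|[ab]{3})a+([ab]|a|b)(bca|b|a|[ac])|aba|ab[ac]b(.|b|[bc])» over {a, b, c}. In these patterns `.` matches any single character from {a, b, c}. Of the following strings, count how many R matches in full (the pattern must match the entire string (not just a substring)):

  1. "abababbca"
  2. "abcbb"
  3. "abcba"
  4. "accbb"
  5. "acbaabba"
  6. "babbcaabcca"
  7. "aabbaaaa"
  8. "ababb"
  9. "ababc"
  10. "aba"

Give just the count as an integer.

7

1 → match
2 → match
3 → match
4 → no match
5 → no match
6 → no match
7 → match
8 → match
9 → match
10 → match
Total matched: 7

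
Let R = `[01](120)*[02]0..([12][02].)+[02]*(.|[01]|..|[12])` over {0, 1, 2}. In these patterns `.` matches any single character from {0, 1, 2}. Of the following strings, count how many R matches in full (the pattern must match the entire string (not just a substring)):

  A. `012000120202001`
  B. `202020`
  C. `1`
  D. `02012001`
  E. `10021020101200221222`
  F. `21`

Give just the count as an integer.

0

A → no match
B. `202020` → no match
C. `1` → no match
D. `02012001` → no match
E → no match
F. `21` → no match
Total matched: 0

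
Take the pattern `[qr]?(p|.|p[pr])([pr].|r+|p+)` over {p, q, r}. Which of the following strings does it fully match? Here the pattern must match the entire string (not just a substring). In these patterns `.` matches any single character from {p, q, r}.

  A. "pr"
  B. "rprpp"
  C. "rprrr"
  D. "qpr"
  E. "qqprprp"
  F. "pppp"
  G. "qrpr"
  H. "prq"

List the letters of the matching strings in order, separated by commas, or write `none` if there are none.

A → match
B → match
C → match
D → match
E → no match
F → match
G → match
H → match

A, B, C, D, F, G, H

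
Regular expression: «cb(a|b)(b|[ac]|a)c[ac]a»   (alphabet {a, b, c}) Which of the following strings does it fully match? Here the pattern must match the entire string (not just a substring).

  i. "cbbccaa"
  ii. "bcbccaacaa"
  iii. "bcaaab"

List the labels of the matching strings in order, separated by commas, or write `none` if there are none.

i → match
ii → no match — must start with "cb"
iii → no match — must start with "cb"

i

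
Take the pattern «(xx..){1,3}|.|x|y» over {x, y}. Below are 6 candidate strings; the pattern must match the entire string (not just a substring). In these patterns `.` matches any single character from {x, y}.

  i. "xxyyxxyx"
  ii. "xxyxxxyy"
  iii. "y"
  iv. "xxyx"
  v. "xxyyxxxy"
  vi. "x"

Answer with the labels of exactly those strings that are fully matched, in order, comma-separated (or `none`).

i, ii, iii, iv, v, vi

i → match
ii → match
iii → match
iv → match
v → match
vi → match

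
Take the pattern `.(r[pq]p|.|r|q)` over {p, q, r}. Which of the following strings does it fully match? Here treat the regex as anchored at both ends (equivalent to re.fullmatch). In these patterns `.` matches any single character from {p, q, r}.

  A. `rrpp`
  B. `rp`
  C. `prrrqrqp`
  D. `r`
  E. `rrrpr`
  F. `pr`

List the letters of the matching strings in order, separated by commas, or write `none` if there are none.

A → match
B → match
C → no match
D → no match
E → no match
F → match

A, B, F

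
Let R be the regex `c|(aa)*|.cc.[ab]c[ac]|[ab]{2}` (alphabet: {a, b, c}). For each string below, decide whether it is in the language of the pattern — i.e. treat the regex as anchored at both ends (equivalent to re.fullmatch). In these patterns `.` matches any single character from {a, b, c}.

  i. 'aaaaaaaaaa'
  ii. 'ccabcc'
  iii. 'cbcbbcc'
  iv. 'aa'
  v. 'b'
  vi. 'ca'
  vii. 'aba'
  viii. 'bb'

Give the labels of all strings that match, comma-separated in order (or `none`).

i. 'aaaaaaaaaa' → match
ii. 'ccabcc' → no match
iii. 'cbcbbcc' → no match
iv. 'aa' → match
v. 'b' → no match
vi. 'ca' → no match
vii. 'aba' → no match
viii. 'bb' → match

i, iv, viii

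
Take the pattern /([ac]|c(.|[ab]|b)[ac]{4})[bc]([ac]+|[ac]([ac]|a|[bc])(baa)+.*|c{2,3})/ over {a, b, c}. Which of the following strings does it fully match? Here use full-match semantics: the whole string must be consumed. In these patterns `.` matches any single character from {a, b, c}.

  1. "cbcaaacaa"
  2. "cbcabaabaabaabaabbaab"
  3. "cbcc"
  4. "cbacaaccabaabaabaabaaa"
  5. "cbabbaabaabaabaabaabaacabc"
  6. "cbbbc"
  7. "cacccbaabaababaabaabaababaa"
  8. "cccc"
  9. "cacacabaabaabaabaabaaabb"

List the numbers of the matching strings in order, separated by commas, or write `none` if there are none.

1, 2, 3, 4, 5, 8, 9

1 → match
2 → match
3 → match
4 → match
5 → match
6 → no match
7 → no match
8 → match
9 → match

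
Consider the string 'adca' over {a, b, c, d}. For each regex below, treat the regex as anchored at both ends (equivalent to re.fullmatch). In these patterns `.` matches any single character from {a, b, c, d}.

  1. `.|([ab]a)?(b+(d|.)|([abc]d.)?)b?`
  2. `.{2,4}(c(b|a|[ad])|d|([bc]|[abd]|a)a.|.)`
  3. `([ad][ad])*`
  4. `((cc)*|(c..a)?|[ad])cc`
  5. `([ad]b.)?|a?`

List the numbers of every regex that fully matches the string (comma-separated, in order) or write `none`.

1 → no match
2 → match
3 → no match
4 → no match — must end with 'cc'
5 → no match

2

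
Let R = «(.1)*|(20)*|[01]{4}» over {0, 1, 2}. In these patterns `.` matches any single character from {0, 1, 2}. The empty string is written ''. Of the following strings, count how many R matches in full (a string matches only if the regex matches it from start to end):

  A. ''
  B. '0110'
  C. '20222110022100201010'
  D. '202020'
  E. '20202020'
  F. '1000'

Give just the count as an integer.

A. '' → match
B. '0110' → match
C → no match
D. '202020' → match
E. '20202020' → match
F. '1000' → match
Total matched: 5

5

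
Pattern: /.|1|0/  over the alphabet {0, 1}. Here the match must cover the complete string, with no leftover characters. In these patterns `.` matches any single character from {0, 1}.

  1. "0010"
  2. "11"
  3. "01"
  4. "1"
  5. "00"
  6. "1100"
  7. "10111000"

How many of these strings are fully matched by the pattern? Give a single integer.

1

1. "0010" → no match
2. "11" → no match
3. "01" → no match
4. "1" → match
5. "00" → no match
6. "1100" → no match
7. "10111000" → no match
Total matched: 1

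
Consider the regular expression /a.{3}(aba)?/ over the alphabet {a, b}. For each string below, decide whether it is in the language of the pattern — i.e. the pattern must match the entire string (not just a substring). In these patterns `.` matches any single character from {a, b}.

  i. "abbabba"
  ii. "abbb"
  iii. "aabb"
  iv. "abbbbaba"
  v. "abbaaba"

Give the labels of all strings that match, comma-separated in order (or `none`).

i → no match
ii → match
iii → match
iv → no match
v → match

ii, iii, v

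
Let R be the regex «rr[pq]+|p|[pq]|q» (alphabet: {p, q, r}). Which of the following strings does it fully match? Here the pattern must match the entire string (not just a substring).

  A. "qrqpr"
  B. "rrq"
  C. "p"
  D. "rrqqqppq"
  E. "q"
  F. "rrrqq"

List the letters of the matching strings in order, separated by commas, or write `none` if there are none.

A → no match
B → match
C → match
D → match
E → match
F → no match

B, C, D, E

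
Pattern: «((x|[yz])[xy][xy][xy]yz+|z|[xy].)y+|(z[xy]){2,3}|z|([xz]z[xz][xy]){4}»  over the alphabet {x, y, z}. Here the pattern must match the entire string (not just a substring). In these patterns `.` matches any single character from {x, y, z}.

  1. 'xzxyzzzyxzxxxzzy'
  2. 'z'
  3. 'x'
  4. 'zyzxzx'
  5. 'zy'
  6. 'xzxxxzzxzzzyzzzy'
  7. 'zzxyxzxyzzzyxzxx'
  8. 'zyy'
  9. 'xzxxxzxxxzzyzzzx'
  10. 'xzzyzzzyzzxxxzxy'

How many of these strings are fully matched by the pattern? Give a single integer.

1 → match
2. 'z' → match
3. 'x' → no match
4. 'zyzxzx' → match
5. 'zy' → match
6 → match
7 → match
8. 'zyy' → match
9 → match
10 → match
Total matched: 9

9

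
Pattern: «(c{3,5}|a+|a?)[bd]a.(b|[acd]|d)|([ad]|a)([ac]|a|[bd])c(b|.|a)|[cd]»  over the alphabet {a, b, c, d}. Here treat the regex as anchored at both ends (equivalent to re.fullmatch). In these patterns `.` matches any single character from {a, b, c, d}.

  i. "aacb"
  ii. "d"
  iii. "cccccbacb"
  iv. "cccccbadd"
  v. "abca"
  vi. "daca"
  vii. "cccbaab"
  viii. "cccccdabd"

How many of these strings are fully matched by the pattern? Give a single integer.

8

i. "aacb" → match
ii. "d" → match
iii. "cccccbacb" → match
iv. "cccccbadd" → match
v. "abca" → match
vi. "daca" → match
vii. "cccbaab" → match
viii. "cccccdabd" → match
Total matched: 8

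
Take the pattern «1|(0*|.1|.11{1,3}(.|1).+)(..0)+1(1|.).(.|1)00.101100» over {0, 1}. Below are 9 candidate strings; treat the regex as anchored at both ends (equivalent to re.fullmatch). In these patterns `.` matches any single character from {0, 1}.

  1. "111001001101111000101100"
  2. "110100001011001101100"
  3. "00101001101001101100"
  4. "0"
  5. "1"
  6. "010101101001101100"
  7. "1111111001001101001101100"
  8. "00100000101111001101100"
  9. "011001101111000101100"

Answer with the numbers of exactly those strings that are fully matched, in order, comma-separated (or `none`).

1 → match
2 → match
3 → match
4 → no match
5 → match
6 → match
7 → match
8 → match
9 → match

1, 2, 3, 5, 6, 7, 8, 9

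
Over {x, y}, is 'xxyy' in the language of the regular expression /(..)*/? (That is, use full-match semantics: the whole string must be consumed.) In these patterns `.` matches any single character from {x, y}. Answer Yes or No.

Yes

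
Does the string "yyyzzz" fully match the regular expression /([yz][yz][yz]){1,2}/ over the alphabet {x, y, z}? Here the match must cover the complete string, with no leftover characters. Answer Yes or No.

Yes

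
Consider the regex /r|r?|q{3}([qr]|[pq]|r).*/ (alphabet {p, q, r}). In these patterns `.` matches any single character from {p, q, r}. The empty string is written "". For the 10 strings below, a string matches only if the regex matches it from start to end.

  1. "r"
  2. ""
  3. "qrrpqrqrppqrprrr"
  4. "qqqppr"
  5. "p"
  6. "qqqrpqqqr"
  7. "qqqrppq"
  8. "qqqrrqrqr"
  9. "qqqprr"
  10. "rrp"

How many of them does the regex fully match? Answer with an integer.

7

1 → match
2 → match
3 → no match
4 → match
5 → no match
6 → match
7 → match
8 → match
9 → match
10 → no match
Total matched: 7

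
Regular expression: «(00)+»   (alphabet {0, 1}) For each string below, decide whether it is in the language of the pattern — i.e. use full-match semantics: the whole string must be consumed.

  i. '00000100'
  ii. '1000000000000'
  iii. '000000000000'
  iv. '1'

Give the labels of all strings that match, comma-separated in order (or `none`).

iii

i → no match
ii → no match — must start with '00'
iii → match
iv → no match — must start with '00'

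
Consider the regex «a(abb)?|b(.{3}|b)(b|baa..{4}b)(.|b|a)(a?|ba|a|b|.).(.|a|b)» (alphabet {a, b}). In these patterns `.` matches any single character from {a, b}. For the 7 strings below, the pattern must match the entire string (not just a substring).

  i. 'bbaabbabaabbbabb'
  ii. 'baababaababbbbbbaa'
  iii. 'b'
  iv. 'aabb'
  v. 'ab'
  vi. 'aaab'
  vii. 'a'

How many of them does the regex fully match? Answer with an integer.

i → no match
ii → no match
iii. 'b' → no match
iv. 'aabb' → match
v. 'ab' → no match
vi. 'aaab' → no match
vii. 'a' → match
Total matched: 2

2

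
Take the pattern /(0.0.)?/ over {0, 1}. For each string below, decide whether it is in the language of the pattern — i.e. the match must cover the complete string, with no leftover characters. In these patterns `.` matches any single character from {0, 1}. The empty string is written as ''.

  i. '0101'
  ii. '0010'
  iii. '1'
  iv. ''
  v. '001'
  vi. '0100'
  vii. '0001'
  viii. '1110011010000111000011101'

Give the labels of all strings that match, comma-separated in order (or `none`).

i → match
ii → no match
iii → no match
iv → match
v → no match
vi → match
vii → match
viii → no match

i, iv, vi, vii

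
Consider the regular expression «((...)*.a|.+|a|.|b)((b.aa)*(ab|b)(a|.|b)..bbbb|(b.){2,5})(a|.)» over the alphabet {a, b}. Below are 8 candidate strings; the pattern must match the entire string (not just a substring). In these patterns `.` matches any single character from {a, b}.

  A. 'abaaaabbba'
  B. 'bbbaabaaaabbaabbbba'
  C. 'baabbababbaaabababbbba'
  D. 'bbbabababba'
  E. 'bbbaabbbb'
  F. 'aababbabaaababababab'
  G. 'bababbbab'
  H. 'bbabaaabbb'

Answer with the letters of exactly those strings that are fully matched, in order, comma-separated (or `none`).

A → no match
B → match
C → match
D → match
E → no match
F → match
G → match
H → no match

B, C, D, F, G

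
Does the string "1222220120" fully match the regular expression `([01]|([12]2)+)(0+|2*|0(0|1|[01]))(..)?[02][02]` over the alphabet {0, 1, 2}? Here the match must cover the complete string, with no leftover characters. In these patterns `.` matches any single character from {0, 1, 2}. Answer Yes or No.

Yes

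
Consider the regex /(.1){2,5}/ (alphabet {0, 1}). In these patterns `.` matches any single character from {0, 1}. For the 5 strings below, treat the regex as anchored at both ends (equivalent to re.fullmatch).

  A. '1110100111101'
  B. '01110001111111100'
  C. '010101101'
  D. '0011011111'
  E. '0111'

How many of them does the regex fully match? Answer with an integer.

A → no match
B → no match — must end with '1'
C → no match
D → no match
E → match
Total matched: 1

1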